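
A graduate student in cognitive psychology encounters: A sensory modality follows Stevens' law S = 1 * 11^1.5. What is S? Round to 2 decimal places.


S = 1 * 11^1.5
11^1.5 = 36.4829
S = 1 * 36.4829
= 36.48


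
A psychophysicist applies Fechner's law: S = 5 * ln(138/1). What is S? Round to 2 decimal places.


S = 5 * ln(138/1)
I/I0 = 138.0
ln(138.0) = 4.9273
S = 5 * 4.9273
= 24.64


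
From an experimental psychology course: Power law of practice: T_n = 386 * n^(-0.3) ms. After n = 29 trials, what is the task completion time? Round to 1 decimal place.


T_n = 386 * 29^(-0.3)
29^(-0.3) = 0.36415
T_n = 386 * 0.36415
= 140.6 ms


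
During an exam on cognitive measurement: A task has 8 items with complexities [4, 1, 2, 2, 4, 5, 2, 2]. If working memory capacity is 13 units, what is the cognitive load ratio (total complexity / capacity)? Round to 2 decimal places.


Total complexity = 4 + 1 + 2 + 2 + 4 + 5 + 2 + 2 = 22
Load = total / capacity = 22 / 13
= 1.69


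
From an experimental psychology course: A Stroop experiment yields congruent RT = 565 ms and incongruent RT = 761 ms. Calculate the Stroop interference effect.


Stroop effect = RT(incongruent) - RT(congruent)
= 761 - 565
= 196 ms


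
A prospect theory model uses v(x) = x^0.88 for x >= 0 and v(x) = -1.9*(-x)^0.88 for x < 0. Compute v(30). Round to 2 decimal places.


Since x = 30 >= 0, use v(x) = x^0.88
30^0.88 = 19.9465
v(30) = 19.95


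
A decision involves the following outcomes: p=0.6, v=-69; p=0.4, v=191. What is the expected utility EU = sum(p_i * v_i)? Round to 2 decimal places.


EU = sum(p_i * v_i)
0.6 * -69 = -41.4
0.4 * 191 = 76.4
EU = -41.4 + 76.4
= 35.00


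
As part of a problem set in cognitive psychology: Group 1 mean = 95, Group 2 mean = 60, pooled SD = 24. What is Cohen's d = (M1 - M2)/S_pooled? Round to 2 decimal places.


Cohen's d = (M1 - M2) / S_pooled
= (95 - 60) / 24
= 35 / 24
= 1.46


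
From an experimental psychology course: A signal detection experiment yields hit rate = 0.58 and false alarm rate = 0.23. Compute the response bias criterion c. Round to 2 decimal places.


c = -0.5 * (z(HR) + z(FAR))
z(0.58) = 0.2019
z(0.23) = -0.7388
c = -0.5 * (0.2019 + -0.7388)
= -0.5 * -0.5369
= 0.27


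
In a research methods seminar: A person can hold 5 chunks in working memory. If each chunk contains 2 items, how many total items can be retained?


Total items = chunks * items_per_chunk
= 5 * 2
= 10


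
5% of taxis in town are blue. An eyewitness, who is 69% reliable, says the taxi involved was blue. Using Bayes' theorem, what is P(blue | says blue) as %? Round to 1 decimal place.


P(blue | says blue) = P(says blue | blue)*P(blue) / [P(says blue | blue)*P(blue) + P(says blue | not blue)*P(not blue)]
Numerator = 0.69 * 0.05 = 0.0345
False identification = 0.31 * 0.95 = 0.2945
P = 0.0345 / (0.0345 + 0.2945)
= 0.0345 / 0.329
As percentage = 10.5


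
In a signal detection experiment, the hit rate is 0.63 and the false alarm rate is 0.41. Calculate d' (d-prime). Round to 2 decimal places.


d' = z(HR) - z(FAR)
z(0.63) = 0.3319
z(0.41) = -0.2275
d' = 0.3319 - -0.2275
= 0.56


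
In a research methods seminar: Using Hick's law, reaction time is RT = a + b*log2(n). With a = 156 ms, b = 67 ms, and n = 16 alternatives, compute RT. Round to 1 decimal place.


RT = 156 + 67 * log2(16)
log2(16) = 4.0
RT = 156 + 67 * 4.0
= 156 + 268.0
= 424.0 ms


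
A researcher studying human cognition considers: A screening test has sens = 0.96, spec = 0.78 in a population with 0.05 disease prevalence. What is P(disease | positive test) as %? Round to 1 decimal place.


PPV = (sens * prev) / (sens * prev + (1-spec) * (1-prev))
Numerator = 0.96 * 0.05 = 0.048
P(positive and no disease) = (1 - spec) * (1 - prev) = (1 - 0.78) * (1 - 0.05) = 0.209
Denominator = 0.048 + 0.209 = 0.257
PPV = 0.048 / 0.257 = 0.18677
As percentage = 18.7


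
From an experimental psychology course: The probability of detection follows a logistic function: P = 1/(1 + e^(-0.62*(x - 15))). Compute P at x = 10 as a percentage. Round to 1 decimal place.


P(x) = 1/(1 + e^(-0.62*(10 - 15)))
Exponent = -0.62 * -5 = 3.1
e^(3.1) = 22.197951
P = 1/(1 + 22.197951) = 0.043107
Percentage = 4.3


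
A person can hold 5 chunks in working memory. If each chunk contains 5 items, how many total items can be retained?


Total items = chunks * items_per_chunk
= 5 * 5
= 25


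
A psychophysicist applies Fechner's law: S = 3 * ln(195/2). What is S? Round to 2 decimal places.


S = 3 * ln(195/2)
I/I0 = 97.5
ln(97.5) = 4.5799
S = 3 * 4.5799
= 13.74


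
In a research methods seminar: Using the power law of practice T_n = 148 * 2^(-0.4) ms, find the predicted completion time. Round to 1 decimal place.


T_n = 148 * 2^(-0.4)
2^(-0.4) = 0.757858
T_n = 148 * 0.757858
= 112.2 ms


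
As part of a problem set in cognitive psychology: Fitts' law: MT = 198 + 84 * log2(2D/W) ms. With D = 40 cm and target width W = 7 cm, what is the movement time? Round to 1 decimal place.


MT = 198 + 84 * log2(2*40/7)
2D/W = 11.428571
log2(11.428571) = 3.5146
MT = 198 + 84 * 3.5146
= 493.2 ms


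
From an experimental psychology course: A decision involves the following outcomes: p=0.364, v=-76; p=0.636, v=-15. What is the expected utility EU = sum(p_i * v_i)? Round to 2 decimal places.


EU = sum(p_i * v_i)
0.364 * -76 = -27.664
0.636 * -15 = -9.54
EU = -27.664 + -9.54
= -37.20


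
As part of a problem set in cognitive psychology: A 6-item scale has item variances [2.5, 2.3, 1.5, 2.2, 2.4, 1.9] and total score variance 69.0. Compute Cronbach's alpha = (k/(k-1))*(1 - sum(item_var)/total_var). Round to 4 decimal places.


alpha = (k/(k-1)) * (1 - sum(s_i^2)/s_total^2)
sum(item variances) = 12.8
k/(k-1) = 6/5 = 1.2
1 - 12.8/69.0 = 1 - 0.185507 = 0.814493
alpha = 1.2 * 0.814493
= 0.9774


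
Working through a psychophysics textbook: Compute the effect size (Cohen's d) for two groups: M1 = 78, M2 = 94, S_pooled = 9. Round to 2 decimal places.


Cohen's d = (M1 - M2) / S_pooled
= (78 - 94) / 9
= -16 / 9
= -1.78


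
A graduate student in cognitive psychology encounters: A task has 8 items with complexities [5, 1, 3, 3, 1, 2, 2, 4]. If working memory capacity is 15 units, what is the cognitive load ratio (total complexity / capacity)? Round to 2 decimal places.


Total complexity = 5 + 1 + 3 + 3 + 1 + 2 + 2 + 4 = 21
Load = total / capacity = 21 / 15
= 1.40


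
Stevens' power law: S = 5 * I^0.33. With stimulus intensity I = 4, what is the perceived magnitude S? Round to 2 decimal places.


S = 5 * 4^0.33
4^0.33 = 1.5801
S = 5 * 1.5801
= 7.90


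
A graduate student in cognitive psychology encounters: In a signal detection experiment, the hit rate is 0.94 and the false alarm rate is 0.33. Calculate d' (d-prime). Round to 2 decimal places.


d' = z(HR) - z(FAR)
z(0.94) = 1.5548
z(0.33) = -0.4399
d' = 1.5548 - -0.4399
= 1.99


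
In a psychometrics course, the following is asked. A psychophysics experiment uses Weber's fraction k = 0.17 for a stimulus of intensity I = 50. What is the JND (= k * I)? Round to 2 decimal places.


JND = k * I
JND = 0.17 * 50
= 8.50


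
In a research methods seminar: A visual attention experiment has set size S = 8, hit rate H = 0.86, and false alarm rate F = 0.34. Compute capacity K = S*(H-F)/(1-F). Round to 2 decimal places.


K = S * (H - F) / (1 - F)
H - F = 0.52
1 - F = 0.66
K = 8 * 0.52 / 0.66
= 6.30


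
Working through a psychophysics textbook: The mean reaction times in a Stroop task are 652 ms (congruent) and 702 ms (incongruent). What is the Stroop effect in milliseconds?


Stroop effect = RT(incongruent) - RT(congruent)
= 702 - 652
= 50 ms


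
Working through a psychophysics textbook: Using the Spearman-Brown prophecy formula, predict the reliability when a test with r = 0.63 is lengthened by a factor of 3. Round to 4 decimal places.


r_new = n*r / (1 + (n-1)*r)
Numerator = 3 * 0.63 = 1.89
Denominator = 1 + 2 * 0.63 = 2.26
r_new = 1.89 / 2.26
= 0.8363


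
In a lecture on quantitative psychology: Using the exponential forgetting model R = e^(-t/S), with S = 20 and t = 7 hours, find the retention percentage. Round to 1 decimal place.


R = e^(-t/S)
-t/S = -7/20 = -0.35
R = e^(-0.35) = 0.704688
Percentage = 0.704688 * 100
= 70.5


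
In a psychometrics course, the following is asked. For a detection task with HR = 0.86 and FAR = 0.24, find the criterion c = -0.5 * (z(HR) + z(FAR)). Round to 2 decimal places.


c = -0.5 * (z(HR) + z(FAR))
z(0.86) = 1.0803
z(0.24) = -0.7063
c = -0.5 * (1.0803 + -0.7063)
= -0.5 * 0.374
= -0.19


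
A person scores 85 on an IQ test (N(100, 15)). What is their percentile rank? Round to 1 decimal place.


z = (IQ - mean) / SD
z = (85 - 100) / 15 = -1.0
Percentile = Phi(-1.0) * 100
Phi(-1.0) = 0.158655
= 15.9


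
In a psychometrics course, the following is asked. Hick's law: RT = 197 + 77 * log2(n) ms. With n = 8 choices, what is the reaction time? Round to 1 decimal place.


RT = 197 + 77 * log2(8)
log2(8) = 3.0
RT = 197 + 77 * 3.0
= 197 + 231.0
= 428.0 ms


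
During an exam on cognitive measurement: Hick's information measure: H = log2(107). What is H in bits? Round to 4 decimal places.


H = log2(n)
H = log2(107)
= 6.7415


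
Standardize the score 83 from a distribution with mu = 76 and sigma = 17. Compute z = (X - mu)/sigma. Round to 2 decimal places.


z = (X - mu) / sigma
= (83 - 76) / 17
= 7 / 17
= 0.41


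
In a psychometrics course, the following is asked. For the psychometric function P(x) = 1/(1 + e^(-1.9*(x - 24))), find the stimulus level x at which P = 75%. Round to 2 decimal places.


At P = 0.75: 0.75 = 1/(1 + e^(-k*(x-x0)))
Solving: e^(-k*(x-x0)) = 1/3
x = x0 + ln(3)/k
ln(3) = 1.0986
x = 24 + 1.0986/1.9
= 24 + 0.5782
= 24.58


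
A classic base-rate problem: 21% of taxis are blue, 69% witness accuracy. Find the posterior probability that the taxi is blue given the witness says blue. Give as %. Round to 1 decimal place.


P(blue | says blue) = P(says blue | blue)*P(blue) / [P(says blue | blue)*P(blue) + P(says blue | not blue)*P(not blue)]
Numerator = 0.69 * 0.21 = 0.1449
False identification = 0.31 * 0.79 = 0.2449
P = 0.1449 / (0.1449 + 0.2449)
= 0.1449 / 0.3898
As percentage = 37.2


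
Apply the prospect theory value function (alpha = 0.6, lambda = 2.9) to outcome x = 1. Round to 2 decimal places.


Since x = 1 >= 0, use v(x) = x^0.6
1^0.6 = 1.0
v(1) = 1.00


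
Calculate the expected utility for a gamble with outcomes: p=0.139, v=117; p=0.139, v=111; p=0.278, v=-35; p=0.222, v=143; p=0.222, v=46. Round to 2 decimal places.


EU = sum(p_i * v_i)
0.139 * 117 = 16.263
0.139 * 111 = 15.429
0.278 * -35 = -9.73
0.222 * 143 = 31.746
0.222 * 46 = 10.212
EU = 16.263 + 15.429 + -9.73 + 31.746 + 10.212
= 63.92


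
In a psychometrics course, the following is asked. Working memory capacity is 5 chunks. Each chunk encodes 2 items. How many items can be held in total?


Total items = chunks * items_per_chunk
= 5 * 2
= 10


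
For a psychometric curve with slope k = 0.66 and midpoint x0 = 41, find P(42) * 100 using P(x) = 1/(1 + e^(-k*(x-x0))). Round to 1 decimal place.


P(x) = 1/(1 + e^(-0.66*(42 - 41)))
Exponent = -0.66 * 1 = -0.66
e^(-0.66) = 0.516851
P = 1/(1 + 0.516851) = 0.659261
Percentage = 65.9


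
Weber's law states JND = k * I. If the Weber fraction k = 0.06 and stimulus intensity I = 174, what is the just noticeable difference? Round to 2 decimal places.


JND = k * I
JND = 0.06 * 174
= 10.44


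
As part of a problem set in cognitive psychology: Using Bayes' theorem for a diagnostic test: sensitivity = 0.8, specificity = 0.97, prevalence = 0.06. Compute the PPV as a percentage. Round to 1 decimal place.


PPV = (sens * prev) / (sens * prev + (1-spec) * (1-prev))
Numerator = 0.8 * 0.06 = 0.048
P(positive and no disease) = (1 - spec) * (1 - prev) = (1 - 0.97) * (1 - 0.06) = 0.0282
Denominator = 0.048 + 0.0282 = 0.0762
PPV = 0.048 / 0.0762 = 0.629921
As percentage = 63.0


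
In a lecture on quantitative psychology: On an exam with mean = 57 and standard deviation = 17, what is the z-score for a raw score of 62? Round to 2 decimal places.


z = (X - mu) / sigma
= (62 - 57) / 17
= 5 / 17
= 0.29


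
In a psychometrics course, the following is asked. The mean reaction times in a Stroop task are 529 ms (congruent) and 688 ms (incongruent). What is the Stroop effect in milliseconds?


Stroop effect = RT(incongruent) - RT(congruent)
= 688 - 529
= 159 ms


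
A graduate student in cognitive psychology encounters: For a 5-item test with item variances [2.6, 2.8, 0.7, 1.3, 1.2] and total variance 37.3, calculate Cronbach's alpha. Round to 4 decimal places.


alpha = (k/(k-1)) * (1 - sum(s_i^2)/s_total^2)
sum(item variances) = 8.6
k/(k-1) = 5/4 = 1.25
1 - 8.6/37.3 = 1 - 0.230563 = 0.769437
alpha = 1.25 * 0.769437
= 0.9618


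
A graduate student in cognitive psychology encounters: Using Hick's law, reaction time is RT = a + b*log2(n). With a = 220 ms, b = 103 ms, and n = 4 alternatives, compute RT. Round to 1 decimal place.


RT = 220 + 103 * log2(4)
log2(4) = 2.0
RT = 220 + 103 * 2.0
= 220 + 206.0
= 426.0 ms


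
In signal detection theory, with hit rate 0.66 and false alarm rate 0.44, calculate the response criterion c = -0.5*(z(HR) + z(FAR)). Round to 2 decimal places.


c = -0.5 * (z(HR) + z(FAR))
z(0.66) = 0.4125
z(0.44) = -0.151
c = -0.5 * (0.4125 + -0.151)
= -0.5 * 0.2615
= -0.13


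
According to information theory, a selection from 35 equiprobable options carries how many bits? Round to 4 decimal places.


H = log2(n)
H = log2(35)
= 5.1293


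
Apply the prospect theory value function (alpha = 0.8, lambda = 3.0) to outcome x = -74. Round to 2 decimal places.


Since x = -74 < 0, use v(x) = -lambda*(-x)^alpha
(-x) = 74
74^0.8 = 31.2885
v(-74) = -3.0 * 31.2885
= -93.87


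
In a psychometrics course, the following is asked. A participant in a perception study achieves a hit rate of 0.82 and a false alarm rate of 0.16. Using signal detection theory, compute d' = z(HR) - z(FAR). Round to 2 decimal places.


d' = z(HR) - z(FAR)
z(0.82) = 0.9154
z(0.16) = -0.9945
d' = 0.9154 - -0.9945
= 1.91


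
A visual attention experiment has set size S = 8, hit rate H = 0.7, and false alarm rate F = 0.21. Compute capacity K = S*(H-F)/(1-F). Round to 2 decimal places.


K = S * (H - F) / (1 - F)
H - F = 0.49
1 - F = 0.79
K = 8 * 0.49 / 0.79
= 4.96


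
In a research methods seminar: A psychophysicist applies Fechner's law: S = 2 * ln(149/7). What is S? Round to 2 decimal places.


S = 2 * ln(149/7)
I/I0 = 21.285714
ln(21.285714) = 3.058
S = 2 * 3.058
= 6.12


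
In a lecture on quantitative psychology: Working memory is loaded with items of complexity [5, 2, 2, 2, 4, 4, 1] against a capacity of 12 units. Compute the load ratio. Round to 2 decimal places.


Total complexity = 5 + 2 + 2 + 2 + 4 + 4 + 1 = 20
Load = total / capacity = 20 / 12
= 1.67


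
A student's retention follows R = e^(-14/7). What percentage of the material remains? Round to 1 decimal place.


R = e^(-t/S)
-t/S = -14/7 = -2.0
R = e^(-2.0) = 0.135335
Percentage = 0.135335 * 100
= 13.5


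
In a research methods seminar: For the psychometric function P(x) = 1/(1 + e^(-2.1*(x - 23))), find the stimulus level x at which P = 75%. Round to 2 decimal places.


At P = 0.75: 0.75 = 1/(1 + e^(-k*(x-x0)))
Solving: e^(-k*(x-x0)) = 1/3
x = x0 + ln(3)/k
ln(3) = 1.0986
x = 23 + 1.0986/2.1
= 23 + 0.5231
= 23.52


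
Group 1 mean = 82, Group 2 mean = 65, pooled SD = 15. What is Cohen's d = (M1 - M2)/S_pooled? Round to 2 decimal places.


Cohen's d = (M1 - M2) / S_pooled
= (82 - 65) / 15
= 17 / 15
= 1.13


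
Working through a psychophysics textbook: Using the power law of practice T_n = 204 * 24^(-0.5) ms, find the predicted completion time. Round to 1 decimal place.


T_n = 204 * 24^(-0.5)
24^(-0.5) = 0.204124
T_n = 204 * 0.204124
= 41.6 ms


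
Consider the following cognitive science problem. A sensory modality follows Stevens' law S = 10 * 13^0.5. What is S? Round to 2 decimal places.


S = 10 * 13^0.5
13^0.5 = 3.6056
S = 10 * 3.6056
= 36.06


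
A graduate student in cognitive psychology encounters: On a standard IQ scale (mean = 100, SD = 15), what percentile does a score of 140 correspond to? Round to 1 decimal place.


z = (IQ - mean) / SD
z = (140 - 100) / 15 = 2.6667
Percentile = Phi(2.6667) * 100
Phi(2.6667) = 0.99617
= 99.6


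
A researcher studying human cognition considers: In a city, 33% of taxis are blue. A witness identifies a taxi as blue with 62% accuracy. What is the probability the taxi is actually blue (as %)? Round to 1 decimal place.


P(blue | says blue) = P(says blue | blue)*P(blue) / [P(says blue | blue)*P(blue) + P(says blue | not blue)*P(not blue)]
Numerator = 0.62 * 0.33 = 0.2046
False identification = 0.38 * 0.67 = 0.2546
P = 0.2046 / (0.2046 + 0.2546)
= 0.2046 / 0.4592
As percentage = 44.6


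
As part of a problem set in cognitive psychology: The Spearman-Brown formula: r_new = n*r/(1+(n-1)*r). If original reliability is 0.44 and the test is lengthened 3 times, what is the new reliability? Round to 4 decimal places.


r_new = n*r / (1 + (n-1)*r)
Numerator = 3 * 0.44 = 1.32
Denominator = 1 + 2 * 0.44 = 1.88
r_new = 1.32 / 1.88
= 0.7021


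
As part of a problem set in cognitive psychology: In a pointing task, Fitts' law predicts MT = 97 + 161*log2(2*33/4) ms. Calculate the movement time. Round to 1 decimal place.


MT = 97 + 161 * log2(2*33/4)
2D/W = 16.5
log2(16.5) = 4.0444
MT = 97 + 161 * 4.0444
= 748.1 ms


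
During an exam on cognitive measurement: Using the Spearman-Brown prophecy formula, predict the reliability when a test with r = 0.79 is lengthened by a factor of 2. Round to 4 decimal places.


r_new = n*r / (1 + (n-1)*r)
Numerator = 2 * 0.79 = 1.58
Denominator = 1 + 1 * 0.79 = 1.79
r_new = 1.58 / 1.79
= 0.8827


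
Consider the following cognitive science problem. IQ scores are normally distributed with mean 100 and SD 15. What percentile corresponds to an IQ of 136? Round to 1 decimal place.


z = (IQ - mean) / SD
z = (136 - 100) / 15 = 2.4
Percentile = Phi(2.4) * 100
Phi(2.4) = 0.991802
= 99.2


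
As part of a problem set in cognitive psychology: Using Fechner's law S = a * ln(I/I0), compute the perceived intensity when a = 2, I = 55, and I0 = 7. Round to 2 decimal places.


S = 2 * ln(55/7)
I/I0 = 7.857143
ln(7.857143) = 2.0614
S = 2 * 2.0614
= 4.12


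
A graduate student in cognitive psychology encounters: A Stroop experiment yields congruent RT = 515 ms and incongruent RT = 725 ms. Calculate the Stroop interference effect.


Stroop effect = RT(incongruent) - RT(congruent)
= 725 - 515
= 210 ms


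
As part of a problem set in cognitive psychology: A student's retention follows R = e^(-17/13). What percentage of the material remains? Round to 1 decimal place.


R = e^(-t/S)
-t/S = -17/13 = -1.307692
R = e^(-1.307692) = 0.270444
Percentage = 0.270444 * 100
= 27.0


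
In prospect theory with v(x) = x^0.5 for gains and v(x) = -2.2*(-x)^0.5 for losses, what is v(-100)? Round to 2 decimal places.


Since x = -100 < 0, use v(x) = -lambda*(-x)^alpha
(-x) = 100
100^0.5 = 10.0
v(-100) = -2.2 * 10.0
= -22.00


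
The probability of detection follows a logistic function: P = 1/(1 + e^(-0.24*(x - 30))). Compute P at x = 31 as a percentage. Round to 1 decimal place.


P(x) = 1/(1 + e^(-0.24*(31 - 30)))
Exponent = -0.24 * 1 = -0.24
e^(-0.24) = 0.786628
P = 1/(1 + 0.786628) = 0.559714
Percentage = 56.0


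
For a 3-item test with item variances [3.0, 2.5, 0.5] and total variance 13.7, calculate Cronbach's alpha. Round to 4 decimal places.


alpha = (k/(k-1)) * (1 - sum(s_i^2)/s_total^2)
sum(item variances) = 6.0
k/(k-1) = 3/2 = 1.5
1 - 6.0/13.7 = 1 - 0.437956 = 0.562044
alpha = 1.5 * 0.562044
= 0.8431


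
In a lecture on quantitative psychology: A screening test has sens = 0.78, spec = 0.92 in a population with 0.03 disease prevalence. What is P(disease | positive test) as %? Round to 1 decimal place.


PPV = (sens * prev) / (sens * prev + (1-spec) * (1-prev))
Numerator = 0.78 * 0.03 = 0.0234
P(positive and no disease) = (1 - spec) * (1 - prev) = (1 - 0.92) * (1 - 0.03) = 0.0776
Denominator = 0.0234 + 0.0776 = 0.101
PPV = 0.0234 / 0.101 = 0.231683
As percentage = 23.2


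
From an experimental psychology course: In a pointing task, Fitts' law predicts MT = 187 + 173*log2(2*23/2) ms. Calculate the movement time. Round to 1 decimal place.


MT = 187 + 173 * log2(2*23/2)
2D/W = 23.0
log2(23.0) = 4.5236
MT = 187 + 173 * 4.5236
= 969.6 ms


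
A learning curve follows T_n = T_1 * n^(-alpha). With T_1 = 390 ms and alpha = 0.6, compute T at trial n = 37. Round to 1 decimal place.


T_n = 390 * 37^(-0.6)
37^(-0.6) = 0.114572
T_n = 390 * 0.114572
= 44.7 ms


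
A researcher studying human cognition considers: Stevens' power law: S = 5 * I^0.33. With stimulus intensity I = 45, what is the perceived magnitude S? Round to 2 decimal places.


S = 5 * 45^0.33
45^0.33 = 3.512
S = 5 * 3.512
= 17.56


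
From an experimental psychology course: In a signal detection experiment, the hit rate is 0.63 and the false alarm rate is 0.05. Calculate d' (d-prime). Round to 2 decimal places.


d' = z(HR) - z(FAR)
z(0.63) = 0.3319
z(0.05) = -1.6449
d' = 0.3319 - -1.6449
= 1.98


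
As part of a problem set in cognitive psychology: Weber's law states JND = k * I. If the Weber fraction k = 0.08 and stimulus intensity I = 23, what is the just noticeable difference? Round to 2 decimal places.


JND = k * I
JND = 0.08 * 23
= 1.84


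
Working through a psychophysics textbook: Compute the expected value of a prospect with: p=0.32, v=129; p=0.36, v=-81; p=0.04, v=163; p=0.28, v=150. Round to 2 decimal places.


EU = sum(p_i * v_i)
0.32 * 129 = 41.28
0.36 * -81 = -29.16
0.04 * 163 = 6.52
0.28 * 150 = 42.0
EU = 41.28 + -29.16 + 6.52 + 42.0
= 60.64


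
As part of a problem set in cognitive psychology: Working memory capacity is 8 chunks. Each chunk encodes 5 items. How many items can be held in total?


Total items = chunks * items_per_chunk
= 8 * 5
= 40


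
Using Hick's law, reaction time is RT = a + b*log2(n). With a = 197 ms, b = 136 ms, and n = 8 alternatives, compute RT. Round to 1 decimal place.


RT = 197 + 136 * log2(8)
log2(8) = 3.0
RT = 197 + 136 * 3.0
= 197 + 408.0
= 605.0 ms


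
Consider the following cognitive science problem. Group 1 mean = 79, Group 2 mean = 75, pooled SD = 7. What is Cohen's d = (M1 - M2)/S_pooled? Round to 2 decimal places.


Cohen's d = (M1 - M2) / S_pooled
= (79 - 75) / 7
= 4 / 7
= 0.57


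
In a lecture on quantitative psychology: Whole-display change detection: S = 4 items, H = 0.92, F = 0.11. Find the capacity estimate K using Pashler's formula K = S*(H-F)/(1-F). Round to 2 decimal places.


K = S * (H - F) / (1 - F)
H - F = 0.81
1 - F = 0.89
K = 4 * 0.81 / 0.89
= 3.64


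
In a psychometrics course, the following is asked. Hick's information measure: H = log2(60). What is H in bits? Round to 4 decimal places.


H = log2(n)
H = log2(60)
= 5.9069


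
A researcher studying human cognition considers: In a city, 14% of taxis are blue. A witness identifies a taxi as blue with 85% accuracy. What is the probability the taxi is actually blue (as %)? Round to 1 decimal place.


P(blue | says blue) = P(says blue | blue)*P(blue) / [P(says blue | blue)*P(blue) + P(says blue | not blue)*P(not blue)]
Numerator = 0.85 * 0.14 = 0.119
False identification = 0.15 * 0.86 = 0.129
P = 0.119 / (0.119 + 0.129)
= 0.119 / 0.248
As percentage = 48.0


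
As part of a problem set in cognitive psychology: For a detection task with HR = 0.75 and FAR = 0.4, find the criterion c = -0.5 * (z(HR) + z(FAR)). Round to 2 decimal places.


c = -0.5 * (z(HR) + z(FAR))
z(0.75) = 0.6745
z(0.4) = -0.2533
c = -0.5 * (0.6745 + -0.2533)
= -0.5 * 0.4212
= -0.21


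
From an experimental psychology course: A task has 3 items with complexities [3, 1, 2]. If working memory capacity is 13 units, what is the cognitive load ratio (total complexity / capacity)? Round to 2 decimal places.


Total complexity = 3 + 1 + 2 = 6
Load = total / capacity = 6 / 13
= 0.46


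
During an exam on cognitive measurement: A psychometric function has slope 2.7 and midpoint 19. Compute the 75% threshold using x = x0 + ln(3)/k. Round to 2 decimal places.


At P = 0.75: 0.75 = 1/(1 + e^(-k*(x-x0)))
Solving: e^(-k*(x-x0)) = 1/3
x = x0 + ln(3)/k
ln(3) = 1.0986
x = 19 + 1.0986/2.7
= 19 + 0.4069
= 19.41


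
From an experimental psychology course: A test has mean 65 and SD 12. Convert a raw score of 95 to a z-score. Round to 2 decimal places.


z = (X - mu) / sigma
= (95 - 65) / 12
= 30 / 12
= 2.50


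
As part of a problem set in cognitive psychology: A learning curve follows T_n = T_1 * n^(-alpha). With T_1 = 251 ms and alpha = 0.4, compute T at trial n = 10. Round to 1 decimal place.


T_n = 251 * 10^(-0.4)
10^(-0.4) = 0.398107
T_n = 251 * 0.398107
= 99.9 ms


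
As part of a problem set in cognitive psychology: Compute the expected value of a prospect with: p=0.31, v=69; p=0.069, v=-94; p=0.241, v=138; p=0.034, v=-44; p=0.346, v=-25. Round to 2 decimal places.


EU = sum(p_i * v_i)
0.31 * 69 = 21.39
0.069 * -94 = -6.486
0.241 * 138 = 33.258
0.034 * -44 = -1.496
0.346 * -25 = -8.65
EU = 21.39 + -6.486 + 33.258 + -1.496 + -8.65
= 38.02


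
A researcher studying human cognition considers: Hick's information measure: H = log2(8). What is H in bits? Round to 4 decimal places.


H = log2(n)
H = log2(8)
= 3.0000


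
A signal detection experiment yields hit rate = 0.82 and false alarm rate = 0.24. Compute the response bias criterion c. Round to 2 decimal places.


c = -0.5 * (z(HR) + z(FAR))
z(0.82) = 0.9154
z(0.24) = -0.7063
c = -0.5 * (0.9154 + -0.7063)
= -0.5 * 0.2091
= -0.10


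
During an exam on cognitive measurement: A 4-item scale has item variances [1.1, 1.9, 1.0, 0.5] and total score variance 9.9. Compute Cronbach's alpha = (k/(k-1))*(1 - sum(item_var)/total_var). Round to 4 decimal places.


alpha = (k/(k-1)) * (1 - sum(s_i^2)/s_total^2)
sum(item variances) = 4.5
k/(k-1) = 4/3 = 1.333333
1 - 4.5/9.9 = 1 - 0.454545 = 0.545455
alpha = 1.333333 * 0.545455
= 0.7273


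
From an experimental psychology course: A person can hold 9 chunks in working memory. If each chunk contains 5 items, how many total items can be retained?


Total items = chunks * items_per_chunk
= 9 * 5
= 45


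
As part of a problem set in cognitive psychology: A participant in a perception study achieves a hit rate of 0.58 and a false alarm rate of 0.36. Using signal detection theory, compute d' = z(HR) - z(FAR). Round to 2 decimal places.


d' = z(HR) - z(FAR)
z(0.58) = 0.2019
z(0.36) = -0.3585
d' = 0.2019 - -0.3585
= 0.56


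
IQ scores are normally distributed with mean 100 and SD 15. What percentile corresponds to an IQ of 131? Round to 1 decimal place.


z = (IQ - mean) / SD
z = (131 - 100) / 15 = 2.0667
Percentile = Phi(2.0667) * 100
Phi(2.0667) = 0.980619
= 98.1


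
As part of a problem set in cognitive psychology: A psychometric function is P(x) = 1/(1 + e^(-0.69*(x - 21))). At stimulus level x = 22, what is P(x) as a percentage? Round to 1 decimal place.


P(x) = 1/(1 + e^(-0.69*(22 - 21)))
Exponent = -0.69 * 1 = -0.69
e^(-0.69) = 0.501576
P = 1/(1 + 0.501576) = 0.665967
Percentage = 66.6


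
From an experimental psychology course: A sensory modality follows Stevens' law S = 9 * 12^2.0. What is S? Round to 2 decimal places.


S = 9 * 12^2.0
12^2.0 = 144.0
S = 9 * 144.0
= 1296.00


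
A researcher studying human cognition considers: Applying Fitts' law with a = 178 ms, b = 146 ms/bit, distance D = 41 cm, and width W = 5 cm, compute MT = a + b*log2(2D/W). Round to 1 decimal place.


MT = 178 + 146 * log2(2*41/5)
2D/W = 16.4
log2(16.4) = 4.0356
MT = 178 + 146 * 4.0356
= 767.2 ms


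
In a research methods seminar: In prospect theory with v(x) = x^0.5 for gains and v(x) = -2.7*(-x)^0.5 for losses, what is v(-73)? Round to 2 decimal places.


Since x = -73 < 0, use v(x) = -lambda*(-x)^alpha
(-x) = 73
73^0.5 = 8.544
v(-73) = -2.7 * 8.544
= -23.07


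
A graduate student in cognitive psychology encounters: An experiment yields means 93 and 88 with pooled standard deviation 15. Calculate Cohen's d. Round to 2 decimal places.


Cohen's d = (M1 - M2) / S_pooled
= (93 - 88) / 15
= 5 / 15
= 0.33


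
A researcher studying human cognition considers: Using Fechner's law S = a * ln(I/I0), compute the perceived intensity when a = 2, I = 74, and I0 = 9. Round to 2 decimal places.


S = 2 * ln(74/9)
I/I0 = 8.222222
ln(8.222222) = 2.1068
S = 2 * 2.1068
= 4.21


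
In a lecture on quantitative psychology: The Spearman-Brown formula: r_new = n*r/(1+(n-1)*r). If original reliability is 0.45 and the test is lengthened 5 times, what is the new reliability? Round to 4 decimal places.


r_new = n*r / (1 + (n-1)*r)
Numerator = 5 * 0.45 = 2.25
Denominator = 1 + 4 * 0.45 = 2.8
r_new = 2.25 / 2.8
= 0.8036


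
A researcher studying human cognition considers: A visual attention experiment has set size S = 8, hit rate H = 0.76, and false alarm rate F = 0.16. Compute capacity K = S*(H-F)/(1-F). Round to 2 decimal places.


K = S * (H - F) / (1 - F)
H - F = 0.6
1 - F = 0.84
K = 8 * 0.6 / 0.84
= 5.71


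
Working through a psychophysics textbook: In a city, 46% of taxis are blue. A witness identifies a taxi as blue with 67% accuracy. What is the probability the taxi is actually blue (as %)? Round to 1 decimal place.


P(blue | says blue) = P(says blue | blue)*P(blue) / [P(says blue | blue)*P(blue) + P(says blue | not blue)*P(not blue)]
Numerator = 0.67 * 0.46 = 0.3082
False identification = 0.33 * 0.54 = 0.1782
P = 0.3082 / (0.3082 + 0.1782)
= 0.3082 / 0.4864
As percentage = 63.4


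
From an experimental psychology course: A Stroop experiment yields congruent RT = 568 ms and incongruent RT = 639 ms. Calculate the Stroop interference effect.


Stroop effect = RT(incongruent) - RT(congruent)
= 639 - 568
= 71 ms


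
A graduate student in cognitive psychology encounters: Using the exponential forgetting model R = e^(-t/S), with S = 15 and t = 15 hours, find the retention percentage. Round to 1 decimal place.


R = e^(-t/S)
-t/S = -15/15 = -1.0
R = e^(-1.0) = 0.367879
Percentage = 0.367879 * 100
= 36.8


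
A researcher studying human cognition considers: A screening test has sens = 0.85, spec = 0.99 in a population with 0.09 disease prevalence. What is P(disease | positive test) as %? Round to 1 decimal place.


PPV = (sens * prev) / (sens * prev + (1-spec) * (1-prev))
Numerator = 0.85 * 0.09 = 0.0765
P(positive and no disease) = (1 - spec) * (1 - prev) = (1 - 0.99) * (1 - 0.09) = 0.0091
Denominator = 0.0765 + 0.0091 = 0.0856
PPV = 0.0765 / 0.0856 = 0.893692
As percentage = 89.4


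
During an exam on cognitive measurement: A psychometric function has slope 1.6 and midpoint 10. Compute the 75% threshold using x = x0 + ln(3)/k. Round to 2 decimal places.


At P = 0.75: 0.75 = 1/(1 + e^(-k*(x-x0)))
Solving: e^(-k*(x-x0)) = 1/3
x = x0 + ln(3)/k
ln(3) = 1.0986
x = 10 + 1.0986/1.6
= 10 + 0.6866
= 10.69


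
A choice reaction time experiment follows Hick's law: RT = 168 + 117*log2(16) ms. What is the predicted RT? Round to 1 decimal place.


RT = 168 + 117 * log2(16)
log2(16) = 4.0
RT = 168 + 117 * 4.0
= 168 + 468.0
= 636.0 ms


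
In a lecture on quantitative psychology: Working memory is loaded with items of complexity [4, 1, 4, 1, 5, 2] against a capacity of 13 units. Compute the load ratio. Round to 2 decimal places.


Total complexity = 4 + 1 + 4 + 1 + 5 + 2 = 17
Load = total / capacity = 17 / 13
= 1.31


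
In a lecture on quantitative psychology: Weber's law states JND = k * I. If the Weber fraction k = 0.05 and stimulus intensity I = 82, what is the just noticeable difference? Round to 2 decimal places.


JND = k * I
JND = 0.05 * 82
= 4.10


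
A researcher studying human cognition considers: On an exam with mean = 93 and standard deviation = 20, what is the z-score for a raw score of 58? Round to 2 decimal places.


z = (X - mu) / sigma
= (58 - 93) / 20
= -35 / 20
= -1.75


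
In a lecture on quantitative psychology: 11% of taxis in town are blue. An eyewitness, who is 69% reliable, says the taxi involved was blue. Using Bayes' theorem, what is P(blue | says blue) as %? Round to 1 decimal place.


P(blue | says blue) = P(says blue | blue)*P(blue) / [P(says blue | blue)*P(blue) + P(says blue | not blue)*P(not blue)]
Numerator = 0.69 * 0.11 = 0.0759
False identification = 0.31 * 0.89 = 0.2759
P = 0.0759 / (0.0759 + 0.2759)
= 0.0759 / 0.3518
As percentage = 21.6


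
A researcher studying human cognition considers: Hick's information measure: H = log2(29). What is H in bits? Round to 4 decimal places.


H = log2(n)
H = log2(29)
= 4.8580


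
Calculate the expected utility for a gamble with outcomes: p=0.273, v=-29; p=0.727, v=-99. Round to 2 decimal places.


EU = sum(p_i * v_i)
0.273 * -29 = -7.917
0.727 * -99 = -71.973
EU = -7.917 + -71.973
= -79.89


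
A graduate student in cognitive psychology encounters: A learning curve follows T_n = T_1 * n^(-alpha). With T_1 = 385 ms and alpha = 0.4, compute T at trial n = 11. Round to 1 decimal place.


T_n = 385 * 11^(-0.4)
11^(-0.4) = 0.383215
T_n = 385 * 0.383215
= 147.5 ms


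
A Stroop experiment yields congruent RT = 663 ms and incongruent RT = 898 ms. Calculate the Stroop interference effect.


Stroop effect = RT(incongruent) - RT(congruent)
= 898 - 663
= 235 ms


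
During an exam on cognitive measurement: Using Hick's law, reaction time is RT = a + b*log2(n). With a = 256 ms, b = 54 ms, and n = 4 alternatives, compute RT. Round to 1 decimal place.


RT = 256 + 54 * log2(4)
log2(4) = 2.0
RT = 256 + 54 * 2.0
= 256 + 108.0
= 364.0 ms


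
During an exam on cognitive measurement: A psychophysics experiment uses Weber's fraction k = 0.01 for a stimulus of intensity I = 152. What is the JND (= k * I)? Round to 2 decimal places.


JND = k * I
JND = 0.01 * 152
= 1.52


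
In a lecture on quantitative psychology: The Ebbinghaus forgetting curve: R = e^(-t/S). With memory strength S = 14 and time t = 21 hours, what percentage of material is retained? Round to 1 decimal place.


R = e^(-t/S)
-t/S = -21/14 = -1.5
R = e^(-1.5) = 0.22313
Percentage = 0.22313 * 100
= 22.3


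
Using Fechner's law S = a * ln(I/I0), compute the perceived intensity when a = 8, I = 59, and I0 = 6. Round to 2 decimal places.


S = 8 * ln(59/6)
I/I0 = 9.833333
ln(9.833333) = 2.2858
S = 8 * 2.2858
= 18.29


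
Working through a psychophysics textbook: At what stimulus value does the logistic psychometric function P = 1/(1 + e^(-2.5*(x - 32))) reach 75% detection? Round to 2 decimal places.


At P = 0.75: 0.75 = 1/(1 + e^(-k*(x-x0)))
Solving: e^(-k*(x-x0)) = 1/3
x = x0 + ln(3)/k
ln(3) = 1.0986
x = 32 + 1.0986/2.5
= 32 + 0.4394
= 32.44


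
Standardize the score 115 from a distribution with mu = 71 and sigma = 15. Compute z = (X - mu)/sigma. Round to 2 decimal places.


z = (X - mu) / sigma
= (115 - 71) / 15
= 44 / 15
= 2.93


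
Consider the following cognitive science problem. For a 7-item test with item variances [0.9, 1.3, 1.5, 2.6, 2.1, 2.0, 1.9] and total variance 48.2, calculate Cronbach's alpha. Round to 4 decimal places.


alpha = (k/(k-1)) * (1 - sum(s_i^2)/s_total^2)
sum(item variances) = 12.3
k/(k-1) = 7/6 = 1.166667
1 - 12.3/48.2 = 1 - 0.255187 = 0.744813
alpha = 1.166667 * 0.744813
= 0.8689


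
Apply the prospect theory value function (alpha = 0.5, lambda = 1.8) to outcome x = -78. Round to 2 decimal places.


Since x = -78 < 0, use v(x) = -lambda*(-x)^alpha
(-x) = 78
78^0.5 = 8.8318
v(-78) = -1.8 * 8.8318
= -15.90


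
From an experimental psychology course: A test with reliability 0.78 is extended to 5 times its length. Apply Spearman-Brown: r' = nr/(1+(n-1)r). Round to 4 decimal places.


r_new = n*r / (1 + (n-1)*r)
Numerator = 5 * 0.78 = 3.9
Denominator = 1 + 4 * 0.78 = 4.12
r_new = 3.9 / 4.12
= 0.9466


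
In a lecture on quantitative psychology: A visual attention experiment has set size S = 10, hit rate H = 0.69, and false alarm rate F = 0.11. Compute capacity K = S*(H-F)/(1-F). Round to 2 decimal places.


K = S * (H - F) / (1 - F)
H - F = 0.58
1 - F = 0.89
K = 10 * 0.58 / 0.89
= 6.52


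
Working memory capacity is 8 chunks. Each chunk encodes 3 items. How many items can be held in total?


Total items = chunks * items_per_chunk
= 8 * 3
= 24


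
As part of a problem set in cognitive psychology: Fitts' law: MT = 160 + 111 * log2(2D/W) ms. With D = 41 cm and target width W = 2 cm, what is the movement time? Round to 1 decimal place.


MT = 160 + 111 * log2(2*41/2)
2D/W = 41.0
log2(41.0) = 5.3576
MT = 160 + 111 * 5.3576
= 754.7 ms


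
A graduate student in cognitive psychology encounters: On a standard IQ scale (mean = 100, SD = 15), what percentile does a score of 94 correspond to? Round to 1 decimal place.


z = (IQ - mean) / SD
z = (94 - 100) / 15 = -0.4
Percentile = Phi(-0.4) * 100
Phi(-0.4) = 0.344578
= 34.5


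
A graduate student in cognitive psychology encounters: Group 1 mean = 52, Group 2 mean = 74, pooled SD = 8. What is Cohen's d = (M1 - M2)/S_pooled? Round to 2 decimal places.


Cohen's d = (M1 - M2) / S_pooled
= (52 - 74) / 8
= -22 / 8
= -2.75


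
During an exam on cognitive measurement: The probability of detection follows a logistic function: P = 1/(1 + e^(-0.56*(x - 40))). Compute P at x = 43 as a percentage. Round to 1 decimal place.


P(x) = 1/(1 + e^(-0.56*(43 - 40)))
Exponent = -0.56 * 3 = -1.68
e^(-1.68) = 0.186374
P = 1/(1 + 0.186374) = 0.842905
Percentage = 84.3


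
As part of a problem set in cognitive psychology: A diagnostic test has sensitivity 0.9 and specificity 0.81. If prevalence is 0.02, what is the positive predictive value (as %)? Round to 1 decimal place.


PPV = (sens * prev) / (sens * prev + (1-spec) * (1-prev))
Numerator = 0.9 * 0.02 = 0.018
P(positive and no disease) = (1 - spec) * (1 - prev) = (1 - 0.81) * (1 - 0.02) = 0.1862
Denominator = 0.018 + 0.1862 = 0.2042
PPV = 0.018 / 0.2042 = 0.088149
As percentage = 8.8


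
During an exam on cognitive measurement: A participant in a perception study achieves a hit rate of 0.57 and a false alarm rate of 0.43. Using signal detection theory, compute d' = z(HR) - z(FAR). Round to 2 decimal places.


d' = z(HR) - z(FAR)
z(0.57) = 0.1764
z(0.43) = -0.1764
d' = 0.1764 - -0.1764
= 0.35


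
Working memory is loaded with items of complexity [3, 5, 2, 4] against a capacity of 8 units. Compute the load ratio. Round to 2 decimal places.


Total complexity = 3 + 5 + 2 + 4 = 14
Load = total / capacity = 14 / 8
= 1.75


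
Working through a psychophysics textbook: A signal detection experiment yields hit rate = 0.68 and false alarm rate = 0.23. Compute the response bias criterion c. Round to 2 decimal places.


c = -0.5 * (z(HR) + z(FAR))
z(0.68) = 0.4677
z(0.23) = -0.7388
c = -0.5 * (0.4677 + -0.7388)
= -0.5 * -0.2711
= 0.14


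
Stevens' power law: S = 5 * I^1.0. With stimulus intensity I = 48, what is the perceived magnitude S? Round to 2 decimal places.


S = 5 * 48^1.0
48^1.0 = 48.0
S = 5 * 48.0
= 240.00


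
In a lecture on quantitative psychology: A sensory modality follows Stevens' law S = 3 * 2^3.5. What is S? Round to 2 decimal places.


S = 3 * 2^3.5
2^3.5 = 11.3137
S = 3 * 11.3137
= 33.94


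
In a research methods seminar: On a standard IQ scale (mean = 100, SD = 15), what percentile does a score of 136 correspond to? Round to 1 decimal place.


z = (IQ - mean) / SD
z = (136 - 100) / 15 = 2.4
Percentile = Phi(2.4) * 100
Phi(2.4) = 0.991802
= 99.2
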